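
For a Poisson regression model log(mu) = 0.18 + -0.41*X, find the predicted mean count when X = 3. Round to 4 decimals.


Linear predictor: eta = 0.18 + (-0.41)(3) = -1.0500.
Expected count: mu = exp(-1.0500) = 0.3499.

0.3499


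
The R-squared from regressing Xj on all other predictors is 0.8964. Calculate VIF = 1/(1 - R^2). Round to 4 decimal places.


VIF = 1 / (1 - 0.8964).
= 1 / 0.1036 = 9.6525.

9.6525


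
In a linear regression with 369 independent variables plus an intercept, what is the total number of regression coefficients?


Total coefficients = number of predictors + 1 (for the intercept).
= 369 + 1 = 370.

370


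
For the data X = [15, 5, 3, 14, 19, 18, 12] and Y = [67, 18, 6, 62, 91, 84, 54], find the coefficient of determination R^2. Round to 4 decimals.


Fit the OLS line: b0 = -9.0025, b1 = 5.1746.
SSres = 9.9221.
SStot = 6099.7143.
R^2 = 1 - 9.9221/6099.7143 = 0.9984.

0.9984


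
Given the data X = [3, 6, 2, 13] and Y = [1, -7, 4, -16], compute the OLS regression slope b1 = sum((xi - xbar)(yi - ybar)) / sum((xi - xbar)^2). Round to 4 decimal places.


Calculate xbar = 6.0000, ybar = -4.5000.
S_xx = 74.0000, S_xy = -131.0000.
Using b1 = S_xy / S_xx = -131.0000 / 74.0000, we get b1 = -1.7703.

-1.7703


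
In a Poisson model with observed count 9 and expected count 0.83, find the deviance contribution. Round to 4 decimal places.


First: ln(9/0.83) = 2.383554.
Then: 9 * 2.383554 = 21.451986.
y - mu = 9 - 0.83 = 8.17.
D = 2(21.451986 - 8.17) = 26.563972, which rounds to 26.5640.

26.5640


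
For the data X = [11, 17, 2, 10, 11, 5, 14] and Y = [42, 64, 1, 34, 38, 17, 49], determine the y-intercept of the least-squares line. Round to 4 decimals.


First find the slope: b1 = 4.0449.
Means: xbar = 10.0000, ybar = 35.0000.
b0 = ybar - b1 * xbar = 35.0000 - 4.0449 * 10.0000 = -5.4487.

-5.4487


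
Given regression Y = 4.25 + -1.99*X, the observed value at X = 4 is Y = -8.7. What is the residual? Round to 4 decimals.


Fitted value at X = 4 is yhat = 4.25 + -1.99*4 = -3.7100.
Residual = -8.7 - -3.7100 = -4.9900.

-4.9900


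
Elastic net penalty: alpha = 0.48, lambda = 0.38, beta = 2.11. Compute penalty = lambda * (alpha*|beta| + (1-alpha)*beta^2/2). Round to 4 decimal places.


alpha * |beta| = 0.48 * 2.11 = 1.0128.
(1-alpha) * beta^2/2 = 0.52 * 4.4521/2 = 1.1575.
Total = 0.38 * (1.0128 + 1.1575) = 0.8247.

0.8247


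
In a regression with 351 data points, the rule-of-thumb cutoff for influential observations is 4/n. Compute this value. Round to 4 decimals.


Cook's distance cutoff = 4/n = 4/351.
= 0.0114.

0.0114


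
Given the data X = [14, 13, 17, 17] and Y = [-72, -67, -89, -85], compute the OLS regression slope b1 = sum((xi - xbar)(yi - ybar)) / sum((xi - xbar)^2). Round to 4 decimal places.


First compute the means: xbar = 15.2500, ybar = -78.2500.
Then S_xx = sum((xi - xbar)^2) = 12.7500.
S_xy = sum((xi - xbar)(yi - ybar)) = -63.7500.
b1 = S_xy / S_xx = -63.7500 / 12.7500 = -5.0000.

-5.0000


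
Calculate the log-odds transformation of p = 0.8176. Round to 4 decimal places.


Compute the odds: 0.8176/0.1824 = 4.4825.
Take the natural log: ln(4.4825) = 1.5002.

1.5002


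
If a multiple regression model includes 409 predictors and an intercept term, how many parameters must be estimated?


Each predictor gets one coefficient, plus one intercept.
Total parameters = 409 + 1 = 410.

410


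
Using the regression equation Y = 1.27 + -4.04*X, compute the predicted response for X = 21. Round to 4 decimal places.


Substitute X = 21 into the equation:
Y = 1.27 + -4.04 * 21 = 1.27 + -84.8400 = -83.5700.

-83.5700


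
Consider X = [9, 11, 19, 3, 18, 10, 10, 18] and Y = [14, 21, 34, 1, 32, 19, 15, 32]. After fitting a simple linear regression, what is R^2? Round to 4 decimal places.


After computing the OLS fit (b0=-3.5558, b1=2.0046):
SSres = 17.9954, SStot = 900.0000.
R^2 = 1 - 17.9954/900.0000 = 0.9800.

0.9800


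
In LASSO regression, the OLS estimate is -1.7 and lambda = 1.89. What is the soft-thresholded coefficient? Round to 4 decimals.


Check: |-1.7| = 1.7 vs lambda = 1.89.
Since |beta| <= lambda, the coefficient is set to 0.
Soft-thresholded coefficient = 0.0000.

0.0000


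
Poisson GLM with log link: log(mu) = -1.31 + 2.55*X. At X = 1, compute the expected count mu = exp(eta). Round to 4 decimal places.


Linear predictor: eta = -1.31 + (2.55)(1) = 1.2400.
Expected count: mu = exp(1.2400) = 3.4556.

3.4556


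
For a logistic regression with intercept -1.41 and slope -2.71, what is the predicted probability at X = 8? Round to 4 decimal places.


Linear predictor: z = -1.41 + -2.71 * 8 = -23.0900.
P = 1/(1 + exp(23.0900)) = 1/(1 + 10662513330.6475) = 0.0000.

0.0000


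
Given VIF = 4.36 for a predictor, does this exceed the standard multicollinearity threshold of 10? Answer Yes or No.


The threshold is 10.
VIF = 4.36 is < 10.
Multicollinearity indication: No.

No


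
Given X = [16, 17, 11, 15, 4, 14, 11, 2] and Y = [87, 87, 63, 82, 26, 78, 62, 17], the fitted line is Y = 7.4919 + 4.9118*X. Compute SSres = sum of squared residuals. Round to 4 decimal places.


Predicted values from Y = 7.4919 + 4.9118*X.
Residuals: [0.9193, -3.9925, 1.4783, 0.8311, -1.1391, 1.7429, 0.4783, -0.3155].
SSres = 24.3248.

24.3248


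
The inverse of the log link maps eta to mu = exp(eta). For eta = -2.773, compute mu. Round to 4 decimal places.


mu = exp(eta) = exp(-2.773).
= 0.0625.

0.0625


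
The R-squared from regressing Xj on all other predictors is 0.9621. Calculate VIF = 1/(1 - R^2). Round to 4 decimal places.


Denominator: 1 - 0.9621 = 0.0379.
VIF = 1 / 0.0379 = 26.3852.

26.3852


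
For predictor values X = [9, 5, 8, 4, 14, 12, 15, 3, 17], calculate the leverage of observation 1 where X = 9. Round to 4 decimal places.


Compute xbar = 9.6667 with n = 9 observations.
SXX = 208.0000.
Leverage = 1/9 + (9 - 9.6667)^2/208.0000 = 0.1132.

0.1132


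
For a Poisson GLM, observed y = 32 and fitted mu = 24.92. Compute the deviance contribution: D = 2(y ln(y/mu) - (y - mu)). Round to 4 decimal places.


First: ln(32/24.92) = 0.250065.
Then: 32 * 0.250065 = 8.002080.
y - mu = 32 - 24.92 = 7.08.
D = 2(8.002080 - 7.08) = 1.844160, which rounds to 1.8442.

1.8442


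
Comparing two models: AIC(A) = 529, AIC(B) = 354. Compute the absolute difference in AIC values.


|AIC_A - AIC_B| = |529 - 354| = 175.
Model B is preferred (lower AIC).

175


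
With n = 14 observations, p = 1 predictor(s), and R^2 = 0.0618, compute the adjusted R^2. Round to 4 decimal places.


Using the formula:
(1 - 0.0618) = 0.9382.
Multiply by 13/12: 0.9382 * 13 = 12.1966, then 12.1966 / 12 = 1.0164.
Adj R^2 = 1 - 1.0164 = -0.0164.

-0.0164


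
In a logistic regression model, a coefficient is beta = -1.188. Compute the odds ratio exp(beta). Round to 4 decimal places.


exp(-1.188) = 0.3048.
So the odds ratio is 0.3048.

0.3048


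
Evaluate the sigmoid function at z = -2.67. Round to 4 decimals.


First, exp(2.6700) = 14.4400.
Then sigma(z) = 1/(1 + 14.4400) = 0.0648.

0.0648


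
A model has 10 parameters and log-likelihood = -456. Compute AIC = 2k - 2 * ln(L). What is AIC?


AIC = 2*10 - 2*(-456).
= 20 + 912 = 932.

932


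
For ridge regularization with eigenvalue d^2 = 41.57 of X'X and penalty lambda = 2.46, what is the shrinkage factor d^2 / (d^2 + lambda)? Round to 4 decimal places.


d^2 + lambda = 41.57 + 2.46 = 44.0300.
Shrinkage factor = 41.57/44.0300 = 0.9441.

0.9441


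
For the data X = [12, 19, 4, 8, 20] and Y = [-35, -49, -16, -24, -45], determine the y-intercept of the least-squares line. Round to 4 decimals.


Compute b1 = -1.9749 from the OLS formula.
With xbar = 12.6000 and ybar = -33.8000, the intercept is:
b0 = -33.8000 - -1.9749 * 12.6000 = -8.9163.

-8.9163


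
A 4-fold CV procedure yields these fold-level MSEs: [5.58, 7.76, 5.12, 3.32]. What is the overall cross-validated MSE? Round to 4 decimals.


Sum of fold MSEs = 21.7800.
Average = 21.7800 / 4 = 5.4450.

5.4450


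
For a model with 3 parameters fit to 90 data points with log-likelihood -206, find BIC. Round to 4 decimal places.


Compute k*ln(n) = 3*ln(90) = 3*4.499810 = 13.499430.
Then -2*loglik = 412.
BIC = 13.499430 + 412 = 425.499430, which rounds to 425.4994.

425.4994


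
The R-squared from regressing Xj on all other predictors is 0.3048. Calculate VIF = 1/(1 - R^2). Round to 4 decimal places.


Denominator: 1 - 0.3048 = 0.6952.
VIF = 1 / 0.6952 = 1.4384.

1.4384


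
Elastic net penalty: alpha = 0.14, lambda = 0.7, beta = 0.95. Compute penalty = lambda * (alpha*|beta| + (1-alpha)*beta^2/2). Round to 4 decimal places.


Compute:
L1 = 0.14 * 0.95 = 0.1330.
L2 = 0.86 * 0.95^2 / 2 = 0.3881.
Penalty = 0.7 * (0.1330 + 0.3881) = 0.3648.

0.3648


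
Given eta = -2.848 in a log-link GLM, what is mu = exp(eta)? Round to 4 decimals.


The inverse log link gives:
mu = exp(-2.848) = 0.0580.

0.0580


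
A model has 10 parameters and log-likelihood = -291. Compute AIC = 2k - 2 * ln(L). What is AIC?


Compute:
2k = 2*10 = 20.
-2*loglik = -2*(-291) = 582.
AIC = 20 + 582 = 602.

602


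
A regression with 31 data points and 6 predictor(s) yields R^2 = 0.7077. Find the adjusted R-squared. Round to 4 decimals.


Using the formula:
(1 - 0.7077) = 0.2923.
Multiply by 30/24: 0.2923 * 30 = 8.7690, then 8.7690 / 24 = 0.3654.
Adj R^2 = 1 - 0.3654 = 0.6346.

0.6346


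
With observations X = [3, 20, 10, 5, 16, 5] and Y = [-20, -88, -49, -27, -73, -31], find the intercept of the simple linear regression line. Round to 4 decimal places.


Compute b1 = -3.9858 from the OLS formula.
With xbar = 9.8333 and ybar = -48.0000, the intercept is:
b0 = -48.0000 - -3.9858 * 9.8333 = -8.8062.

-8.8062


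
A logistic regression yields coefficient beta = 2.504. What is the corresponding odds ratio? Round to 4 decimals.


The odds ratio is computed as:
OR = e^(2.504) = 12.2313.

12.2313


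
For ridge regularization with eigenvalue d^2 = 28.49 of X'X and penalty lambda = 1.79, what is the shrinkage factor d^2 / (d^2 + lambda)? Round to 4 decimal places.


Compute the denominator: 28.49 + 1.79 = 30.2800.
Shrinkage factor = 28.49 / 30.2800 = 0.9409.

0.9409


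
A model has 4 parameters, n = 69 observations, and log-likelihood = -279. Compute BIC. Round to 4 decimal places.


Compute k*ln(n) = 4*ln(69) = 4*4.234107 = 16.936428.
Then -2*loglik = 558.
BIC = 16.936428 + 558 = 574.936428, which rounds to 574.9364.

574.9364


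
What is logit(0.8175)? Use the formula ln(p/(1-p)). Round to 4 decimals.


1 - p = 0.1825.
p/(1-p) = 4.4795.
logit = ln(4.4795) = 1.4995.

1.4995


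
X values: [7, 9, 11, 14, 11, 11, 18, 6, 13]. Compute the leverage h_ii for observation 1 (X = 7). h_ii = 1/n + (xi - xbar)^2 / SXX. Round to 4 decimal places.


Compute xbar = 11.1111 with n = 9 observations.
SXX = 106.8889.
Leverage = 1/9 + (7 - 11.1111)^2/106.8889 = 0.2692.

0.2692


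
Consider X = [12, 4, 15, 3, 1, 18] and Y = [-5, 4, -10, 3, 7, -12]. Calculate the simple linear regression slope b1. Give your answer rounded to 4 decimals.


First compute the means: xbar = 8.8333, ybar = -2.1667.
Then S_xx = sum((xi - xbar)^2) = 250.8333.
S_xy = sum((xi - xbar)(yi - ybar)) = -279.1667.
b1 = S_xy / S_xx = -279.1667 / 250.8333 = -1.1130.

-1.1130


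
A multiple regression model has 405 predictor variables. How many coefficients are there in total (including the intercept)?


Each predictor gets one coefficient, plus one intercept.
Total parameters = 405 + 1 = 406.

406


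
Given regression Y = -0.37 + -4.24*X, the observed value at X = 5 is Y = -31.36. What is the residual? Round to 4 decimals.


Fitted value at X = 5 is yhat = -0.37 + -4.24*5 = -21.5700.
Residual = -31.36 - -21.5700 = -9.7900.

-9.7900


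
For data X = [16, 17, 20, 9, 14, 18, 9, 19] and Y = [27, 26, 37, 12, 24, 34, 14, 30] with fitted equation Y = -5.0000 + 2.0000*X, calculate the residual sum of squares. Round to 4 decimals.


Predicted values from Y = -5.0000 + 2.0000*X.
Residuals: [0.0000, -3.0000, 2.0000, -1.0000, 1.0000, 3.0000, 1.0000, -3.0000].
SSres = 34.0000.

34.0000


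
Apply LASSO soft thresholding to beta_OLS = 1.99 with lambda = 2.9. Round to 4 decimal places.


Check: |1.99| = 1.99 vs lambda = 2.9.
Since |beta| <= lambda, the coefficient is set to 0.
Soft-thresholded coefficient = 0.0000.

0.0000


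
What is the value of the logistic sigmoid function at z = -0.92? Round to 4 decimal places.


Compute exp(0.9200) = 2.5093.
Sigmoid = 1 / (1 + 2.5093) = 1 / 3.5093 = 0.2850.

0.2850


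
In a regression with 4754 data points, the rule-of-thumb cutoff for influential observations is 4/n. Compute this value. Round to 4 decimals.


Cook's distance cutoff = 4/n = 4/4754.
= 0.0008.

0.0008


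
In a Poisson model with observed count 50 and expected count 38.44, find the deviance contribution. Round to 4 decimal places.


First: ln(50/38.44) = 0.262924.
Then: 50 * 0.262924 = 13.146200.
y - mu = 50 - 38.44 = 11.56.
D = 2(13.146200 - 11.56) = 3.172400, which rounds to 3.1724.

3.1724


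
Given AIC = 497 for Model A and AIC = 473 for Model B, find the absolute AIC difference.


Absolute difference = |497 - 473| = 24.
The model with lower AIC (B) is preferred.

24


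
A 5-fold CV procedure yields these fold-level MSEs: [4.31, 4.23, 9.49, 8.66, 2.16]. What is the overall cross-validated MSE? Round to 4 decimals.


Sum of fold MSEs = 28.8500.
Average = 28.8500 / 5 = 5.7700.

5.7700


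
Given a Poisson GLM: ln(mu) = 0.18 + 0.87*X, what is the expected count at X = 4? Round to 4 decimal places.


eta = 0.18 + 0.87 * 4 = 3.6600.
mu = exp(3.6600) = 38.8613.

38.8613


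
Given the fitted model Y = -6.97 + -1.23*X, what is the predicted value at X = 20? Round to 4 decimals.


Predicted value:
Y = -6.97 + (-1.23)(20) = -6.97 + -24.6000 = -31.5700.

-31.5700


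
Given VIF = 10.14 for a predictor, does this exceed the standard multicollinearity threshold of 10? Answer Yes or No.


The threshold is 10.
VIF = 10.14 is >= 10.
Multicollinearity indication: Yes.

Yes


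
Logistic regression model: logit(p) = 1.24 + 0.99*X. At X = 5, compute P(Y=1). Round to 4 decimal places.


z = 1.24 + 0.99 * 5 = 6.1900.
Sigmoid: P = 1 / (1 + exp(-6.1900)) = 0.9980.

0.9980


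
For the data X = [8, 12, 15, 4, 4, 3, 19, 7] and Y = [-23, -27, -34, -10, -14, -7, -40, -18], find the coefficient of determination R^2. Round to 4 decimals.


The fitted line is Y = -3.9301 + -1.9661*X.
SSres = 29.6038, SStot = 941.8750.
R^2 = 1 - SSres/SStot = 0.9686.

0.9686


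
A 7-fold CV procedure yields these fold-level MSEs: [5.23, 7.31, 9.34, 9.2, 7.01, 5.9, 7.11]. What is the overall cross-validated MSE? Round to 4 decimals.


Add all fold MSEs: 51.1000.
Divide by k = 7: 51.1000/7 = 7.3000.

7.3000


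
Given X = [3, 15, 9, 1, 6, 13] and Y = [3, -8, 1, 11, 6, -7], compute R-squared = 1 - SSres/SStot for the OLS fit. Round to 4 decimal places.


Fit the OLS line: b0 = 10.8920, b1 = -1.2628.
SSres = 30.2770.
SStot = 274.0000.
R^2 = 1 - 30.2770/274.0000 = 0.8895.

0.8895


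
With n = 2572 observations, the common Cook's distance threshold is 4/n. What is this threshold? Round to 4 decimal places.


Cook's distance cutoff = 4/n = 4/2572.
= 0.0016.

0.0016


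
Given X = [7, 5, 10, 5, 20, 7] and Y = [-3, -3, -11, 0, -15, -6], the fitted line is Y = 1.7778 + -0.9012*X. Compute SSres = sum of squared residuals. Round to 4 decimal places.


Predicted values from Y = 1.7778 + -0.9012*X.
Residuals: [1.5306, -0.2718, -3.7658, 2.7282, 1.2462, -1.4694].
SSres = 27.7531.

27.7531


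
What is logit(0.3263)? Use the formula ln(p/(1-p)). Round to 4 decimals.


Compute the odds: 0.3263/0.6737 = 0.4843.
Take the natural log: ln(0.4843) = -0.7250.

-0.7250


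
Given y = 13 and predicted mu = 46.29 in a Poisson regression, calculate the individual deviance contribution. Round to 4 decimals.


First: ln(13/46.29) = -1.269977.
Then: 13 * -1.269977 = -16.509701.
y - mu = 13 - 46.29 = -33.29.
D = 2(-16.509701 - -33.29) = 33.560598, which rounds to 33.5606.

33.5606


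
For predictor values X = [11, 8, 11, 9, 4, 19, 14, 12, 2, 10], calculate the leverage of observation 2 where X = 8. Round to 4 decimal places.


Mean of X: xbar = 10.0000.
SXX = 208.0000.
For X = 8: h = 1/10 + (8 - 10.0000)^2/208.0000 = 0.1192.

0.1192


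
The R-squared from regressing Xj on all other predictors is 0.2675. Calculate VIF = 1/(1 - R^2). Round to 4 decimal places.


VIF = 1 / (1 - 0.2675).
= 1 / 0.7325 = 1.3652.

1.3652


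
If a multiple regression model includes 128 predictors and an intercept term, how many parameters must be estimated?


Total coefficients = number of predictors + 1 (for the intercept).
= 128 + 1 = 129.

129


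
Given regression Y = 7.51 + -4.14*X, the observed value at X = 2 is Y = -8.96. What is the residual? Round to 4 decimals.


Compute yhat = 7.51 + (-4.14)(2) = -0.7700.
Residual = actual - predicted = -8.96 - -0.7700 = -8.1900.

-8.1900


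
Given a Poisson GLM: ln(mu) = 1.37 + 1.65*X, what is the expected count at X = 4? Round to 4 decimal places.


Linear predictor: eta = 1.37 + (1.65)(4) = 7.9700.
Expected count: mu = exp(7.9700) = 2892.8574.

2892.8574


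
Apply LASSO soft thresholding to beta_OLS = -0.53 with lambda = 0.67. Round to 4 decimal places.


|beta_OLS| = 0.53.
lambda = 0.67.
Since |beta| <= lambda, the coefficient is set to 0.
Result = 0.0000.

0.0000


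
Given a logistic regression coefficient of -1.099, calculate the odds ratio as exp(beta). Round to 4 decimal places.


Odds ratio = exp(beta) = exp(-1.099).
= 0.3332.

0.3332


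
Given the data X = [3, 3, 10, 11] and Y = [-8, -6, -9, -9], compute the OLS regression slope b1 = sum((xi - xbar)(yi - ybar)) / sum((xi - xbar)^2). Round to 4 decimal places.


The sample means are xbar = 6.7500 and ybar = -8.0000.
Compute S_xx = 56.7500 and S_xy = -15.0000.
Slope b1 = S_xy / S_xx = -15.0000 / 56.7500 = -0.2643.

-0.2643


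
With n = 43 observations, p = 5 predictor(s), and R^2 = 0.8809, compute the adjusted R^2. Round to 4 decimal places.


Using the formula:
(1 - 0.8809) = 0.1191.
Multiply by 42/37: 0.1191 * 42 = 5.0022, then 5.0022 / 37 = 0.1352.
Adj R^2 = 1 - 0.1352 = 0.8648.

0.8648


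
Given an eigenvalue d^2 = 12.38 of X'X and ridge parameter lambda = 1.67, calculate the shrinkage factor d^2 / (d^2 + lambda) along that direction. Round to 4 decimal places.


d^2 + lambda = 12.38 + 1.67 = 14.0500.
Shrinkage factor = 12.38/14.0500 = 0.8811.

0.8811


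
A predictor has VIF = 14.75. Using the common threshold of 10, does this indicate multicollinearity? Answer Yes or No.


Compare VIF = 14.75 to the threshold of 10.
14.75 >= 10, so the answer is Yes.

Yes


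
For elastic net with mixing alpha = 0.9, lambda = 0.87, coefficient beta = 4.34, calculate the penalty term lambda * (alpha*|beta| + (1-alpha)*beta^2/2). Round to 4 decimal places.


L1 component = 0.9 * |4.34| = 3.9060.
L2 component = 0.1 * 4.34^2 / 2 = 0.9418.
Penalty = 0.87 * (3.9060 + 0.9418) = 0.87 * 4.8478 = 4.2176.

4.2176


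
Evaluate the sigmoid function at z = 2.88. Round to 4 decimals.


exp(-2.8800) = 0.0561.
1 + exp(-z) = 1.0561.
sigmoid = 1/1.0561 = 0.9468.

0.9468


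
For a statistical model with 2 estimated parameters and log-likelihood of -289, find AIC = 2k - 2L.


AIC = 2k - 2*loglik = 2(2) - 2(-289).
= 4 + 578 = 582.

582


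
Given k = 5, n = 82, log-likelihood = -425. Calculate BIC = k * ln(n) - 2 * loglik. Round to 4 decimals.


ln(82) = 4.406719.
k * ln(n) = 5 * 4.406719 = 22.033595.
-2L = 850.
BIC = 22.033595 + 850 = 872.033595, which rounds to 872.0336.

872.0336


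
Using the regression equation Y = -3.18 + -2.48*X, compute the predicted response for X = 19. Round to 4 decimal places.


Substitute X = 19 into the equation:
Y = -3.18 + -2.48 * 19 = -3.18 + -47.1200 = -50.3000.

-50.3000


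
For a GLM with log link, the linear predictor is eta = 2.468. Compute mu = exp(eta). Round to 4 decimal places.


Apply the inverse link:
mu = e^2.468 = 11.7988.

11.7988


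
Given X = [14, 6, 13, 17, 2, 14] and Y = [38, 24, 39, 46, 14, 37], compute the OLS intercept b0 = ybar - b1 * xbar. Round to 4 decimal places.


Compute b1 = 2.0305 from the OLS formula.
With xbar = 11.0000 and ybar = 33.0000, the intercept is:
b0 = 33.0000 - 2.0305 * 11.0000 = 10.6646.

10.6646


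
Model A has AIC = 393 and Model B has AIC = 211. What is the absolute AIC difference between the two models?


Compute |393 - 211| = 182.
Model B has the smaller AIC.

182


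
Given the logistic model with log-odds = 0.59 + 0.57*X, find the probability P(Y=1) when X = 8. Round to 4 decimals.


z = 0.59 + 0.57 * 8 = 5.1500.
Sigmoid: P = 1 / (1 + exp(-5.1500)) = 0.9942.

0.9942


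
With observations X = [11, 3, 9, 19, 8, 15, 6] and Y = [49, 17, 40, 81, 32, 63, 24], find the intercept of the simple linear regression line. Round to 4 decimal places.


The slope is b1 = 4.1292.
Sample means are xbar = 10.1429 and ybar = 43.7143.
Intercept: b0 = 43.7143 - (4.1292)(10.1429) = 1.8320.

1.8320


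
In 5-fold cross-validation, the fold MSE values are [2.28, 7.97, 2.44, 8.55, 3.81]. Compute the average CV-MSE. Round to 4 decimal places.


Add all fold MSEs: 25.0500.
Divide by k = 5: 25.0500/5 = 5.0100.

5.0100


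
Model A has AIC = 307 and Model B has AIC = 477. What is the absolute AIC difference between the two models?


Compute |307 - 477| = 170.
Model A has the smaller AIC.

170


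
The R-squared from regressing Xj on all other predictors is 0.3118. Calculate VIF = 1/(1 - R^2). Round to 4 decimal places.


Using VIF = 1/(1 - R^2_j):
1 - 0.3118 = 0.6882.
VIF = 1.4531.

1.4531


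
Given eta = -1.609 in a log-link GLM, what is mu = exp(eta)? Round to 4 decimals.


mu = exp(eta) = exp(-1.609).
= 0.2001.

0.2001


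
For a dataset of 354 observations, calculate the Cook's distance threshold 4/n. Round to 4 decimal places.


Using the rule of thumb:
Threshold = 4 / 354 = 0.0113.

0.0113


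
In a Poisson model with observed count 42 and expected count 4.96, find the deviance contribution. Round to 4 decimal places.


y/mu = 42/4.96 = 8.467742 (approx.), and ln(42/4.96) = 2.136264.
y * ln(y/mu) = 42 * 2.136264 = 89.723088.
y - mu = 37.04.
D = 2 * (89.723088 - 37.04) = 105.366176, which rounds to 105.3662.

105.3662


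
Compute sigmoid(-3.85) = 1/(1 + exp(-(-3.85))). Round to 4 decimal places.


Compute exp(3.8500) = 46.9931.
Sigmoid = 1 / (1 + 46.9931) = 1 / 47.9931 = 0.0208.

0.0208


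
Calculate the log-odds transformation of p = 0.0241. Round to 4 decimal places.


The odds are p/(1-p) = 0.0241 / 0.9759 = 0.0247.
logit(p) = ln(0.0247) = -3.7011.

-3.7011


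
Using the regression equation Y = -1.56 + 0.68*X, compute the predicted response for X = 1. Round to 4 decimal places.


Plug X = 1 into Y = -1.56 + 0.68*X:
Y = -1.56 + 0.6800 = -0.8800.

-0.8800


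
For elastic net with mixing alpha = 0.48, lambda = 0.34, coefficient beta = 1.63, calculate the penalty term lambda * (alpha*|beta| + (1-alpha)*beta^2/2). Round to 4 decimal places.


L1 component = 0.48 * |1.63| = 0.7824.
L2 component = 0.52 * 1.63^2 / 2 = 0.6908.
Penalty = 0.34 * (0.7824 + 0.6908) = 0.34 * 1.4732 = 0.5009.

0.5009


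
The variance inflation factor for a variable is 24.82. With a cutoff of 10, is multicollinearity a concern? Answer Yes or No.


Check: VIF = 24.82 vs threshold = 10.
Since 24.82 >= 10, the answer is Yes.

Yes


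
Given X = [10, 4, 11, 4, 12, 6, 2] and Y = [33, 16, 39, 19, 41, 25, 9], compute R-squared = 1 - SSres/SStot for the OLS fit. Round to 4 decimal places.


After computing the OLS fit (b0=4.7766, b1=3.0319):
SSres = 17.9043, SStot = 882.0000.
R^2 = 1 - 17.9043/882.0000 = 0.9797.

0.9797


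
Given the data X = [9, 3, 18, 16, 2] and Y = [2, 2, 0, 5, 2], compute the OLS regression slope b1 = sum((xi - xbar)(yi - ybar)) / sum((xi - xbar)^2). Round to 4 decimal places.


First compute the means: xbar = 9.6000, ybar = 2.2000.
Then S_xx = sum((xi - xbar)^2) = 213.2000.
S_xy = sum((xi - xbar)(yi - ybar)) = 2.4000.
b1 = S_xy / S_xx = 2.4000 / 213.2000 = 0.0113.

0.0113


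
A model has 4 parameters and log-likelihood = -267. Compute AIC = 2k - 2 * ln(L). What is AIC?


AIC = 2*4 - 2*(-267).
= 8 + 534 = 542.

542


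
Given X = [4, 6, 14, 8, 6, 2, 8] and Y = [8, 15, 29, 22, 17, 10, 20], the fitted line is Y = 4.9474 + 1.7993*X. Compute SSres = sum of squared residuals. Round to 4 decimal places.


For each point, residual = actual - predicted.
Residuals: [-4.1446, -0.7432, -1.1376, 2.6582, 1.2568, 1.4540, 0.6582].
Sum of squared residuals = 30.2171.

30.2171


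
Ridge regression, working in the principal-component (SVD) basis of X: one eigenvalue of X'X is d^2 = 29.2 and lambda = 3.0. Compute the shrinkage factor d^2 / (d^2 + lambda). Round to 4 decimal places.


Compute the denominator: 29.2 + 3.0 = 32.2000.
Shrinkage factor = 29.2 / 32.2000 = 0.9068.

0.9068


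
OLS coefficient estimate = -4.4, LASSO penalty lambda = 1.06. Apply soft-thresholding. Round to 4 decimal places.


|beta_OLS| = 4.4.
lambda = 1.06.
Since |beta| > lambda, coefficient = sign(beta)*(|beta| - lambda) = -3.3400.
Result = -3.3400.

-3.3400


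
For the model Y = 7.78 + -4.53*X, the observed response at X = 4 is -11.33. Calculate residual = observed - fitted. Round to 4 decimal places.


Fitted value at X = 4 is yhat = 7.78 + -4.53*4 = -10.3400.
Residual = -11.33 - -10.3400 = -0.9900.

-0.9900


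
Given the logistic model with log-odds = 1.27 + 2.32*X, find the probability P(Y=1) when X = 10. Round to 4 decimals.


Linear predictor: z = 1.27 + 2.32 * 10 = 24.4700.
P = 1/(1 + exp(-24.4700)) = 1/(1 + 0.0000) = 1.0000.

1.0000


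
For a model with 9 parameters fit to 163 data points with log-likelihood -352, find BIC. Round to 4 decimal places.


ln(163) = 5.093750.
k * ln(n) = 9 * 5.093750 = 45.843750.
-2L = 704.
BIC = 45.843750 + 704 = 749.843750, which rounds to 749.8438.

749.8438


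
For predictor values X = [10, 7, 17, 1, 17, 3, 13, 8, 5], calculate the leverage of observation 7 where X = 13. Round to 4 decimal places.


Mean of X: xbar = 9.0000.
SXX = 266.0000.
For X = 13: h = 1/9 + (13 - 9.0000)^2/266.0000 = 0.1713.

0.1713


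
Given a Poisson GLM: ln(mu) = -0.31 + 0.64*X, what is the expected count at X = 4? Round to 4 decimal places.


Compute eta = -0.31 + 0.64 * 4 = 2.2500.
Apply inverse link: mu = e^2.2500 = 9.4877.

9.4877


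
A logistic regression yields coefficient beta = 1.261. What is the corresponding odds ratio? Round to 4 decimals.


exp(1.261) = 3.5289.
So the odds ratio is 3.5289.

3.5289


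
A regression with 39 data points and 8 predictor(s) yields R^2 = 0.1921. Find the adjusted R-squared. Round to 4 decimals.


Adjusted R^2 = 1 - (1 - R^2) * (n-1)/(n-p-1).
(1 - R^2) = 0.8079.
(n-1)/(n-p-1) = 38/30.
(1 - R^2) * (n-1) = 0.8079 * 38 = 30.7002.
Divide by (n-p-1): 30.7002 / 30 = 1.0233.
Adj R^2 = 1 - 1.0233 = -0.0233.

-0.0233


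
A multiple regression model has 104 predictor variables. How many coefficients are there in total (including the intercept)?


Each predictor gets one coefficient, plus one intercept.
Total parameters = 104 + 1 = 105.

105


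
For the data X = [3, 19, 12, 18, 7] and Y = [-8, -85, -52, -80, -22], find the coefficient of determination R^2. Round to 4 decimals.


After computing the OLS fit (b0=8.8826, b1=-4.9392):
SSres = 20.4948, SStot = 4675.2000.
R^2 = 1 - 20.4948/4675.2000 = 0.9956.

0.9956


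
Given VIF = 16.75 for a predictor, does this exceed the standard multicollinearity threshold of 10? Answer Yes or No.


Compare VIF = 16.75 to the threshold of 10.
16.75 >= 10, so the answer is Yes.

Yes


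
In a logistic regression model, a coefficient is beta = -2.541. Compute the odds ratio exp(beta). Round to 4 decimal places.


The odds ratio is computed as:
OR = e^(-2.541) = 0.0788.

0.0788


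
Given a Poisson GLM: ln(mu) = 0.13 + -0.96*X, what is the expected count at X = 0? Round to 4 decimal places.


eta = 0.13 + -0.96 * 0 = 0.1300.
mu = exp(0.1300) = 1.1388.

1.1388


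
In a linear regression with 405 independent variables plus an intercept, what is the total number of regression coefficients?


Each predictor gets one coefficient, plus one intercept.
Total parameters = 405 + 1 = 406.

406


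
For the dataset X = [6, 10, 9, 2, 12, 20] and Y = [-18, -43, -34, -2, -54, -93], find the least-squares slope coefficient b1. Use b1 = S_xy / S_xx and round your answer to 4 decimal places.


The sample means are xbar = 9.8333 and ybar = -40.6667.
Compute S_xx = 184.8333 and S_xy = -956.6667.
Slope b1 = S_xy / S_xx = -956.6667 / 184.8333 = -5.1758.

-5.1758


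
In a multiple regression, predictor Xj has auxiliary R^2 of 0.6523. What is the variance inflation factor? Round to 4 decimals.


Using VIF = 1/(1 - R^2_j):
1 - 0.6523 = 0.3477.
VIF = 2.8760.

2.8760


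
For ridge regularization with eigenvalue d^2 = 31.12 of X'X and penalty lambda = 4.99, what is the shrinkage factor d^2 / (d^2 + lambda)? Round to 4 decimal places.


Denominator = d^2 + lambda = 31.12 + 4.99 = 36.1100.
Shrinkage = 31.12 / 36.1100 = 0.8618.

0.8618


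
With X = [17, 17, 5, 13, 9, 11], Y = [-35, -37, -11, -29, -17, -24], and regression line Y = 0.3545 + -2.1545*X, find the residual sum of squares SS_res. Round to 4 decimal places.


For each point, residual = actual - predicted.
Residuals: [1.2720, -0.7280, -0.5820, -1.3460, 2.0360, -0.6550].
Sum of squared residuals = 8.8727.

8.8727


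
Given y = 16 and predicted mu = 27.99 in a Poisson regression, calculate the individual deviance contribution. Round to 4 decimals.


Compute y*ln(y/mu) = 16*ln(16/27.99) = 16*-0.559259 = -8.948144.
y - mu = -11.99.
D = 2*(-8.948144 - (-11.99)) = 6.083712, which rounds to 6.0837.

6.0837


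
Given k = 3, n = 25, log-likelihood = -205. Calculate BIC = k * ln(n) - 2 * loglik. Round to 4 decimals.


Compute k*ln(n) = 3*ln(25) = 3*3.218876 = 9.656628.
Then -2*loglik = 410.
BIC = 9.656628 + 410 = 419.656628, which rounds to 419.6566.

419.6566


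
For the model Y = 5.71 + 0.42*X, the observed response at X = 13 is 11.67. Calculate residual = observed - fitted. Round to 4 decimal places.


Fitted value at X = 13 is yhat = 5.71 + 0.42*13 = 11.1700.
Residual = 11.67 - 11.1700 = 0.5000.

0.5000


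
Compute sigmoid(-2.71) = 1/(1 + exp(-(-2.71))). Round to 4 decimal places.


Compute exp(2.7100) = 15.0293.
Sigmoid = 1 / (1 + 15.0293) = 1 / 16.0293 = 0.0624.

0.0624


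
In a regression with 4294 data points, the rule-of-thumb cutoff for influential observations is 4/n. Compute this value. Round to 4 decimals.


Cook's distance cutoff = 4/n = 4/4294.
= 0.0009.

0.0009


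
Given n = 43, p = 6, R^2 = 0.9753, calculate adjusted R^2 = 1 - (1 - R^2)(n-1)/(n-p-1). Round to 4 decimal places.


Using the formula:
(1 - 0.9753) = 0.0247.
Multiply by 42/36: 0.0247 * 42 = 1.0374, then 1.0374 / 36 = 0.0288.
Adj R^2 = 1 - 0.0288 = 0.9712.

0.9712


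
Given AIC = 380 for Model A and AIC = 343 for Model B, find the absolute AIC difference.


Compute |380 - 343| = 37.
Model B has the smaller AIC.

37


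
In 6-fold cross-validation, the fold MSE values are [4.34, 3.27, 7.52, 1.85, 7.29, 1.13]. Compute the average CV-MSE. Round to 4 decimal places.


Sum of fold MSEs = 25.4000.
Average = 25.4000 / 6 = 4.2333.

4.2333


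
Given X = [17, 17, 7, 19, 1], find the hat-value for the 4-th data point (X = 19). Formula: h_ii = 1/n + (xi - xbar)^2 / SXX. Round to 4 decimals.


n = 5, xbar = 12.2000.
SXX = sum((xi - xbar)^2) = 244.8000.
h = 1/5 + (19 - 12.2000)^2 / 244.8000 = 0.3889.

0.3889


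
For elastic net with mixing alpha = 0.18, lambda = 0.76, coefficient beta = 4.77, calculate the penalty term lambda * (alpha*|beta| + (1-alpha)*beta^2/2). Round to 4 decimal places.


L1 component = 0.18 * |4.77| = 0.8586.
L2 component = 0.82 * 4.77^2 / 2 = 9.3287.
Penalty = 0.76 * (0.8586 + 9.3287) = 0.76 * 10.1873 = 7.7423.

7.7423


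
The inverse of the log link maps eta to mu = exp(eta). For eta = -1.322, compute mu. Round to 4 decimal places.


mu = exp(eta) = exp(-1.322).
= 0.2666.

0.2666


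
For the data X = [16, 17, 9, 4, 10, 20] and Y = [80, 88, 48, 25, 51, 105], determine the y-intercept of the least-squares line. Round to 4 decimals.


The slope is b1 = 4.9591.
Sample means are xbar = 12.6667 and ybar = 66.1667.
Intercept: b0 = 66.1667 - (4.9591)(12.6667) = 3.3513.

3.3513


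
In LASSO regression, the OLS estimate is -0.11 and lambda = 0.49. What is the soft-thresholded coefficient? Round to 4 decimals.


Absolute value: |-0.11| = 0.11.
Compare to lambda = 0.49.
Since |beta| <= lambda, the coefficient is set to 0.

0.0000


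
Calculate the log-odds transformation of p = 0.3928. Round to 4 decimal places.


1 - p = 0.6072.
p/(1-p) = 0.6469.
logit = ln(0.6469) = -0.4356.

-0.4356


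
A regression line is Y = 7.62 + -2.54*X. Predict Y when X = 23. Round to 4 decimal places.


Plug X = 23 into Y = 7.62 + -2.54*X:
Y = 7.62 + -58.4200 = -50.8000.

-50.8000


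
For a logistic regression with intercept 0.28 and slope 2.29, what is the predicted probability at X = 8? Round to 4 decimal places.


Compute z = 0.28 + (2.29)(8) = 18.6000.
exp(-z) = 0.0000.
P = 1/(1 + 0.0000) = 1.0000.

1.0000


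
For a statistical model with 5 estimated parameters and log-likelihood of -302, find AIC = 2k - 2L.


Compute:
2k = 2*5 = 10.
-2*loglik = -2*(-302) = 604.
AIC = 10 + 604 = 614.

614


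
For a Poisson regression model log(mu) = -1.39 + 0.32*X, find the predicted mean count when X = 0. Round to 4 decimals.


Compute eta = -1.39 + 0.32 * 0 = -1.3900.
Apply inverse link: mu = e^-1.3900 = 0.2491.

0.2491


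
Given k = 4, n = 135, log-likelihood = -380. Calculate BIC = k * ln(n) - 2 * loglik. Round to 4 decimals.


k * ln(n) = 4 * ln(135) = 4 * 4.905275 = 19.621100.
-2 * loglik = -2 * (-380) = 760.
BIC = 19.621100 + 760 = 779.621100, which rounds to 779.6211.

779.6211


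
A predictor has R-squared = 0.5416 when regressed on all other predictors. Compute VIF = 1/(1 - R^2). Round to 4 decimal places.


VIF = 1 / (1 - 0.5416).
= 1 / 0.4584 = 2.1815.

2.1815


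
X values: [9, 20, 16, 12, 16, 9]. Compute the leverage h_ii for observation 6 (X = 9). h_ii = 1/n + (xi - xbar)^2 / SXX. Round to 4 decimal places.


n = 6, xbar = 13.6667.
SXX = sum((xi - xbar)^2) = 97.3333.
h = 1/6 + (9 - 13.6667)^2 / 97.3333 = 0.3904.

0.3904


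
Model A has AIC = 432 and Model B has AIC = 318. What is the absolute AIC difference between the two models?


|AIC_A - AIC_B| = |432 - 318| = 114.
Model B is preferred (lower AIC).

114


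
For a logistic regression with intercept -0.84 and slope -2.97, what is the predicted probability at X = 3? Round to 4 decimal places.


Linear predictor: z = -0.84 + -2.97 * 3 = -9.7500.
P = 1/(1 + exp(9.7500)) = 1/(1 + 17154.2288) = 0.0001.

0.0001


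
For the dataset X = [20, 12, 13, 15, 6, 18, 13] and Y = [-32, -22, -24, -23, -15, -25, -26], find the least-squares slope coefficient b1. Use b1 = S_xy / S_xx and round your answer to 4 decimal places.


Calculate xbar = 13.8571, ybar = -23.8571.
S_xx = 122.8571, S_xy = -124.8571.
Using b1 = S_xy / S_xx = -124.8571 / 122.8571, we get b1 = -1.0163.

-1.0163


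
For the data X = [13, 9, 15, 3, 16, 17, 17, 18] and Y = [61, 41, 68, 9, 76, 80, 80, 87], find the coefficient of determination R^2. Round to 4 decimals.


After computing the OLS fit (b0=-5.7772, b1=5.0761):
SSres = 10.4348, SStot = 4751.5000.
R^2 = 1 - 10.4348/4751.5000 = 0.9978.

0.9978


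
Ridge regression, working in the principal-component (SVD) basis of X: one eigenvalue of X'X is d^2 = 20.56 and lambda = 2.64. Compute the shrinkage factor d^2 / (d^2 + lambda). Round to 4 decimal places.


d^2 + lambda = 20.56 + 2.64 = 23.2000.
Shrinkage factor = 20.56/23.2000 = 0.8862.

0.8862


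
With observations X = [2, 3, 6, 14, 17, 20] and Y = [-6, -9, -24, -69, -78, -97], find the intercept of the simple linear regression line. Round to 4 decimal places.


First find the slope: b1 = -5.0818.
Means: xbar = 10.3333, ybar = -47.1667.
b0 = ybar - b1 * xbar = -47.1667 - -5.0818 * 10.3333 = 5.3455.

5.3455


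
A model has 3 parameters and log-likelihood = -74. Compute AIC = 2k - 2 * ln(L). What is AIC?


AIC = 2k - 2*loglik = 2(3) - 2(-74).
= 6 + 148 = 154.

154


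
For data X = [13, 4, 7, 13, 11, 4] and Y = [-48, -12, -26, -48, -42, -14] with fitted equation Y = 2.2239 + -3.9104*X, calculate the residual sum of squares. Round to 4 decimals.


Compute predicted values, then residuals = yi - yhat_i.
Residuals: [0.6113, 1.4177, -0.8511, 0.6113, -1.2095, -0.5823].
SSres = sum(residual^2) = 5.2836.

5.2836


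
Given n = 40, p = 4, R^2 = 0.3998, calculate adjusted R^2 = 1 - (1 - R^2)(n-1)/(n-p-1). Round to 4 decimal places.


Plug in: Adj R^2 = 1 - (1 - 0.3998) * 39/35.
= 1 - 0.6002 * 39/35
= 1 - 23.4078 / 35
= 1 - 0.6688 = 0.3312.

0.3312


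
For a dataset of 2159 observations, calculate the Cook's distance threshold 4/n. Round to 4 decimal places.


Using the rule of thumb:
Threshold = 4 / 2159 = 0.0019.

0.0019


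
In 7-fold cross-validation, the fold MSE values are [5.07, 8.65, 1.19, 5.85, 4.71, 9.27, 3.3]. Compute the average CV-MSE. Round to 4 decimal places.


Total MSE across folds = 38.0400.
CV-MSE = 38.0400/7 = 5.4343.

5.4343


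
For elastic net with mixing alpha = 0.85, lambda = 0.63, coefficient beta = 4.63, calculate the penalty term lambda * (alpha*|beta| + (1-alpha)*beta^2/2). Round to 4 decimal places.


alpha * |beta| = 0.85 * 4.63 = 3.9355.
(1-alpha) * beta^2/2 = 0.15 * 21.4369/2 = 1.6078.
Total = 0.63 * (3.9355 + 1.6078) = 3.4923.

3.4923


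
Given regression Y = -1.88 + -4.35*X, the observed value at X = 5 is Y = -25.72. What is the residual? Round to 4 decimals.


Compute yhat = -1.88 + (-4.35)(5) = -23.6300.
Residual = actual - predicted = -25.72 - -23.6300 = -2.0900.

-2.0900


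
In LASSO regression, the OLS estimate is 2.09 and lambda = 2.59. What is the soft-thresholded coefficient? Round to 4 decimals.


Absolute value: |2.09| = 2.09.
Compare to lambda = 2.59.
Since |beta| <= lambda, the coefficient is set to 0.

0.0000


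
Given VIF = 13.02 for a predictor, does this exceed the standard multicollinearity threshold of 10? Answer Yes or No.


Check: VIF = 13.02 vs threshold = 10.
Since 13.02 >= 10, the answer is Yes.

Yes


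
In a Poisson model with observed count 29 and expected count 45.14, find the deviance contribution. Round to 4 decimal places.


First: ln(29/45.14) = -0.442473.
Then: 29 * -0.442473 = -12.831717.
y - mu = 29 - 45.14 = -16.14.
D = 2(-12.831717 - -16.14) = 6.616566, which rounds to 6.6166.

6.6166


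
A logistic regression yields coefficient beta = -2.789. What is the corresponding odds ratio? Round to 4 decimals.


Odds ratio = exp(beta) = exp(-2.789).
= 0.0615.

0.0615


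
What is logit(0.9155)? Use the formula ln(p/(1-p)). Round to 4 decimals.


The odds are p/(1-p) = 0.9155 / 0.0845 = 10.8343.
logit(p) = ln(10.8343) = 2.3827.

2.3827


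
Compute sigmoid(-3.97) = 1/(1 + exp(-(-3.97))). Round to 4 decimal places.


Compute exp(3.9700) = 52.9845.
Sigmoid = 1 / (1 + 52.9845) = 1 / 53.9845 = 0.0185.

0.0185


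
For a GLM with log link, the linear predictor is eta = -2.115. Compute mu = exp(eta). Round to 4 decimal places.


mu = exp(eta) = exp(-2.115).
= 0.1206.

0.1206
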